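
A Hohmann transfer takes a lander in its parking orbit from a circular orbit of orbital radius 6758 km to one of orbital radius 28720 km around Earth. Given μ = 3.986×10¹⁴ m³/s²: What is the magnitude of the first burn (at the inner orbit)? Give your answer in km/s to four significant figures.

Δv ≈ 2.092 km/s

r₁ = 6758 km = 6.758×10⁶ m.
r₂ = 28720 km = 2.872×10⁷ m.
Transfer ellipse a_t = (r₁ + r₂)/2 = 1.774×10⁷ m.
At r₁: circular v_c1 = √(μ/r₁) = 7680 m/s; transfer-perigee v_p = √[μ(2/r₁ − 1/a_t)] = 9772 m/s.
Δv₁ = v_p − v_c1 = 2092 m/s.
= 2.092 km/s.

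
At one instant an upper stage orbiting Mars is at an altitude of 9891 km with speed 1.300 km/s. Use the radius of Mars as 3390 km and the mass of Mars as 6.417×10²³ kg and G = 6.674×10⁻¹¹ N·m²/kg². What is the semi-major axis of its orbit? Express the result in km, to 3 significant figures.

μ = GM = 6.674×10⁻¹¹ × 6.417×10²³ = 4.283×10¹³ m³/s².
r = 3390 + 9891 = 13281 km = 1.328×10⁷ m.
Specific orbital energy ε = v²/2 − μ/r = (1300)²/2 − 4.283×10¹³/1.328×10⁷ = -2.380×10⁶ J/kg.
Since ε = −μ/(2a), a = −μ/(2ε) = 8.998×10⁶ m = 8998.5 km.

a ≈ 9000 km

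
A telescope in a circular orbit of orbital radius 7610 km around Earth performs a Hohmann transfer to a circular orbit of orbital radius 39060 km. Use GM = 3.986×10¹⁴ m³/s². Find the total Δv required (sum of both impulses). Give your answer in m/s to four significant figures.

r₁ = 7610 km = 7.610×10⁶ m.
r₂ = 39060 km = 3.906×10⁷ m.
Transfer ellipse a_t = (r₁ + r₂)/2 = 2.334×10⁷ m.
At r₁: circular v_c1 = √(μ/r₁) = 7237 m/s; transfer-perigee v_p = √[μ(2/r₁ − 1/a_t)] = 9364 m/s.
Δv₁ = v_p − v_c1 = 2126 m/s.
At r₂: circular v_c2 = √(μ/r₂) = 3194 m/s; transfer-apogee v_a = √[μ(2/r₂ − 1/a_t)] = 1824 m/s.
Δv₂ = v_c2 − v_a = 1370 m/s.
Total Δv = Δv₁ + Δv₂ = 3496 m/s.

Δv_total ≈ 3496 m/s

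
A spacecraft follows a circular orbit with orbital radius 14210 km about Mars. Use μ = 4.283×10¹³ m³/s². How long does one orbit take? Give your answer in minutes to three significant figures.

r = 14210 km = 1.421×10⁷ m.
Kepler's third law: T = 2π√(r³/μ) = 2π√((1.421×10⁷)³ / 4.283×10¹³).
r³/μ = 6.699×10⁷ s², so T = 2π × 8.185×10³ = 5.143×10⁴ s.
Converting: 5.143×10⁴ s ÷ 60.00 = 857.1 minutes.

T ≈ 857 minutes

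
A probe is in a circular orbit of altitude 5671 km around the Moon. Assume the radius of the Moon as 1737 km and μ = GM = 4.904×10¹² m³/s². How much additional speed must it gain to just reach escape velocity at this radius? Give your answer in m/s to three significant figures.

Δv ≈ 337 m/s

r = 1737 + 5671 = 7408.0 km = 7.4080×10⁶ m.
Circular speed v_c = √(μ/r) = 813.6 m/s.
Escape speed v_esc = √(2μ/r) = √2 × v_c = 1151 m/s.
Δv = v_esc − v_c = 337.0 m/s.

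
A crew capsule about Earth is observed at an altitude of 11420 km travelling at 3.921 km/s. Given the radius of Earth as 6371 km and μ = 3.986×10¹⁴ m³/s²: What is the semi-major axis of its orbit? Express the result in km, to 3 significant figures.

r = 6371 + 11420 = 17791 km = 1.779×10⁷ m.
Vis-viva rearranged: 1/a = 2/r − v²/μ = 1.124×10⁻⁷ − 3.857×10⁻⁸ = 7.385×10⁻⁸ m⁻¹.
a = 1.354×10⁷ m = 13542 km.

a ≈ 13500 km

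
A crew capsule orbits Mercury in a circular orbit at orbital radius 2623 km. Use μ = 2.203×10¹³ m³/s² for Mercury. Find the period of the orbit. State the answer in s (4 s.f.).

r = 2623 km = 2.623×10⁶ m.
Kepler's third law: T = 2π√(r³/μ) = 2π√((2.623×10⁶)³ / 2.203×10¹³).
r³/μ = 8.192×10⁵ s², so T = 2π × 9.051×10² = 5.687×10³ s.

T ≈ 5687 s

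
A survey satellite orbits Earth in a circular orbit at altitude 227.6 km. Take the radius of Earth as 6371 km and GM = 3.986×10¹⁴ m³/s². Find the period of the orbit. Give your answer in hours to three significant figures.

T ≈ 1.48 hours

r = 6371 + 227.6 = 6598.6 km = 6.5986×10⁶ m.
Kepler's third law: T = 2π√(r³/μ) = 2π√((6.599×10⁶)³ / 3.986×10¹⁴).
r³/μ = 7.208×10⁵ s², so T = 2π × 8.490×10² = 5.334×10³ s.
Converting: 5.334×10³ s ÷ 3600 = 1.482 hours.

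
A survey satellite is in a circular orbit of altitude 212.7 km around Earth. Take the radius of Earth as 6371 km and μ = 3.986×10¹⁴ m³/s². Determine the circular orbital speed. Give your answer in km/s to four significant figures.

v ≈ 7.781 km/s

r = 6371 + 212.7 = 6583.7 km = 6.5837×10⁶ m.
For a circular orbit v = √(μ/r) = √(3.986×10¹⁴ / 6.584×10⁶) = √(6.054×10⁷) = 7781 m/s.
That is 7.781 km/s.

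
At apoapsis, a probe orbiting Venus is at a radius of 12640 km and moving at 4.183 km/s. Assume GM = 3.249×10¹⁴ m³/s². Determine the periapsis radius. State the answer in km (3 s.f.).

r_a = 1.264×10⁷ m.
Specific energy ε = v²/2 − μ/r = -1.696×10⁷ J/kg, so a = −μ/(2ε) = 9.581×10⁶ m.
The apsides satisfy r_p + r_a = 2a, so the periapsis radius is 2a − r_a = 6.522×10⁶ m = 6522.1 km.

periapsis radius ≈ 6520 km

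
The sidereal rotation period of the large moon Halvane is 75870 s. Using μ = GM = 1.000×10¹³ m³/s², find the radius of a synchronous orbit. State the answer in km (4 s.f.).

A synchronous orbit has period T, so by Kepler's third law a = (μT²/4π²)^(1/3).
μT²/4π² = 1.000×10¹³ × (7.587×10⁴)² / 39.48 = 1.458×10²¹ m³.
a = 1.134×10⁷ m = 11339 km.

r_sync ≈ 11340 km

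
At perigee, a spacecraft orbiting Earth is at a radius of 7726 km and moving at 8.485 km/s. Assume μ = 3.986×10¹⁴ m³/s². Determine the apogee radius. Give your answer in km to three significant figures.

apogee radius ≈ 17800 km

r_p = 7.726×10⁶ m.
Specific energy ε = v²/2 − μ/r = -1.559×10⁷ J/kg, so a = −μ/(2ε) = 1.278×10⁷ m.
The apsides satisfy r_p + r_a = 2a, so the apogee radius is 2a − r_p = 1.783×10⁷ m = 17834 km.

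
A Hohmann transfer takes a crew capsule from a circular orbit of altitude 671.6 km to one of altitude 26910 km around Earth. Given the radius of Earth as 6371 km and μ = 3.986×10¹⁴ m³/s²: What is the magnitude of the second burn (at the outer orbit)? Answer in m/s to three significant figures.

r₁ = 6371 + 671.6 = 7042.6 km = 7.0426×10⁶ m.
r₂ = 6371 + 26910 = 33281 km = 3.3281×10⁷ m.
Transfer ellipse a_t = (r₁ + r₂)/2 = 2.016×10⁷ m.
At r₁: circular v_c1 = √(μ/r₁) = 7523 m/s; transfer-perigee v_p = √[μ(2/r₁ − 1/a_t)] = 9666 m/s.
At r₂: circular v_c2 = √(μ/r₂) = 3461 m/s; transfer-apogee v_a = √[μ(2/r₂ − 1/a_t)] = 2045 m/s.
Δv₂ = v_c2 − v_a = 1415 m/s.

Δv ≈ 1420 m/s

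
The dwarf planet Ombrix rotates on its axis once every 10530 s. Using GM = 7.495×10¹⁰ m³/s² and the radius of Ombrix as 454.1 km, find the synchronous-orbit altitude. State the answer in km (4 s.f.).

h_sync ≈ 140.8 km

A synchronous orbit has period T, so by Kepler's third law a = (μT²/4π²)^(1/3).
μT²/4π² = 7.495×10¹⁰ × (1.053×10⁴)² / 39.48 = 2.105×10¹⁷ m³.
a = 5.949×10⁵ m = 594.87 km.
Altitude h = a − R = 594.87 − 454.1 = 140.77 km.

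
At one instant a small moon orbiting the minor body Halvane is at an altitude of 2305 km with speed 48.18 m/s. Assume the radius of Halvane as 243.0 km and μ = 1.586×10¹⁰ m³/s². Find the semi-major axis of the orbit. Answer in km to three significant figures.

a ≈ 1570 km

r = 243.0 + 2305 = 2548.0 km = 2.548×10⁶ m.
Vis-viva rearranged: 1/a = 2/r − v²/μ = 7.849×10⁻⁷ − 1.464×10⁻⁷ = 6.386×10⁻⁷ m⁻¹.
a = 1.566×10⁶ m = 1566.0 km.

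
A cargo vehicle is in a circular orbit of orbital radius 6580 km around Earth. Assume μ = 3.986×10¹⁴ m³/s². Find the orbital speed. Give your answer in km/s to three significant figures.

v ≈ 7.78 km/s

r = 6580 km = 6.580×10⁶ m.
For a circular orbit v = √(μ/r) = √(3.986×10¹⁴ / 6.580×10⁶) = √(6.058×10⁷) = 7783 m/s.
That is 7.783 km/s.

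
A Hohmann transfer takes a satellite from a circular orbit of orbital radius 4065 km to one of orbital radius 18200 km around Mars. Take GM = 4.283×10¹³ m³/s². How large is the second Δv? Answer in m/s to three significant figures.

Δv ≈ 607 m/s

r₁ = 4065 km = 4.065×10⁶ m.
r₂ = 18200 km = 1.820×10⁷ m.
Transfer ellipse a_t = (r₁ + r₂)/2 = 1.113×10⁷ m.
At r₁: circular v_c1 = √(μ/r₁) = 3246 m/s; transfer-periapsis v_p = √[μ(2/r₁ − 1/a_t)] = 4150 m/s.
At r₂: circular v_c2 = √(μ/r₂) = 1534 m/s; transfer-apoapsis v_a = √[μ(2/r₂ − 1/a_t)] = 927.0 m/s.
Δv₂ = v_c2 − v_a = 607.1 m/s.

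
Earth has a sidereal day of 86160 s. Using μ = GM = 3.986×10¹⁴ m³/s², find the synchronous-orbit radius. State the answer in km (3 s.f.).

r_sync ≈ 42200 km

A synchronous orbit has period T, so by Kepler's third law a = (μT²/4π²)^(1/3).
μT²/4π² = 3.986×10¹⁴ × (8.616×10⁴)² / 39.48 = 7.495×10²² m³.
a = 4.216×10⁷ m = 42163 km.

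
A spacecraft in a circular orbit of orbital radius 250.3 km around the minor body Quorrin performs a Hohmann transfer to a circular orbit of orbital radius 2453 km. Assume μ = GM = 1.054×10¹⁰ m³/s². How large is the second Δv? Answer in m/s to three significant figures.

Δv ≈ 37.3 m/s

r₁ = 250.3 km = 2.503×10⁵ m.
r₂ = 2453 km = 2.453×10⁶ m.
Transfer ellipse a_t = (r₁ + r₂)/2 = 1.352×10⁶ m.
At r₁: circular v_c1 = √(μ/r₁) = 205.2 m/s; transfer-periapsis v_p = √[μ(2/r₁ − 1/a_t)] = 276.4 m/s.
At r₂: circular v_c2 = √(μ/r₂) = 65.55 m/s; transfer-apoapsis v_a = √[μ(2/r₂ − 1/a_t)] = 28.21 m/s.
Δv₂ = v_c2 − v_a = 37.34 m/s.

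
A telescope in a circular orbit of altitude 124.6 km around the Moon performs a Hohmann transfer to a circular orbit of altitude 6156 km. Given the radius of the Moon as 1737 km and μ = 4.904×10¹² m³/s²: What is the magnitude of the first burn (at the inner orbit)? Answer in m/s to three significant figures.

r₁ = 1737 + 124.6 = 1861.6 km = 1.8616×10⁶ m.
r₂ = 1737 + 6156 = 7893.0 km = 7.8930×10⁶ m.
Transfer ellipse a_t = (r₁ + r₂)/2 = 4.877×10⁶ m.
At r₁: circular v_c1 = √(μ/r₁) = 1623 m/s; transfer-perilune v_p = √[μ(2/r₁ − 1/a_t)] = 2065 m/s.
Δv₁ = v_p − v_c1 = 441.7 m/s.

Δv ≈ 442 m/s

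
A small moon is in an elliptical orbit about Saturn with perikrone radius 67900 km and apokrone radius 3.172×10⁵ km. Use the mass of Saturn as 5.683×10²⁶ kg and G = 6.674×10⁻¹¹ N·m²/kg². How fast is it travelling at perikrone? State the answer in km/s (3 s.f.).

μ = GM = 6.674×10⁻¹¹ × 5.683×10²⁶ = 3.793×10¹⁶ m³/s².
Semi-major axis a = (r_p + r_a)/2 = 1.9255×10⁵ km = 1.926×10⁸ m.
Vis-viva: v² = μ(2/r − 1/a) = 3.793×10¹⁶ × (2.946×10⁻⁸ − 5.193×10⁻⁹) = 9.202×10⁸ m²/s².
v = 30330 m/s = 30.33 km/s.

v ≈ 30.3 km/s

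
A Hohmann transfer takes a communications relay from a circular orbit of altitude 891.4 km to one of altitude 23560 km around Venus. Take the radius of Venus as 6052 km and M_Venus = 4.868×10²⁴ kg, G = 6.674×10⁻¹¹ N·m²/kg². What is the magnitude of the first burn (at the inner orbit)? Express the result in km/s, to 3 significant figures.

μ = GM = 6.674×10⁻¹¹ × 4.868×10²⁴ = 3.249×10¹⁴ m³/s².
r₁ = 6052 + 891.4 = 6943.4 km = 6.9434×10⁶ m.
r₂ = 6052 + 23560 = 29612 km = 2.9612×10⁷ m.
Transfer ellipse a_t = (r₁ + r₂)/2 = 1.828×10⁷ m.
At r₁: circular v_c1 = √(μ/r₁) = 6840 m/s; transfer-periapsis v_p = √[μ(2/r₁ − 1/a_t)] = 8707 m/s.
Δv₁ = v_p − v_c1 = 1866 m/s.
= 1.866 km/s.

Δv ≈ 1.87 km/s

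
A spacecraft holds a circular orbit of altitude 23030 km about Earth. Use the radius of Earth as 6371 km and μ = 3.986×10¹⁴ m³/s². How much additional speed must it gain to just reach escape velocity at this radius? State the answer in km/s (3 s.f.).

Δv ≈ 1.53 km/s

r = 6371 + 23030 = 29401 km = 2.9401×10⁷ m.
Circular speed v_c = √(μ/r) = 3682 m/s.
Escape speed v_esc = √(2μ/r) = √2 × v_c = 5207 m/s.
Δv = v_esc − v_c = 1525 m/s = 1.525 km/s.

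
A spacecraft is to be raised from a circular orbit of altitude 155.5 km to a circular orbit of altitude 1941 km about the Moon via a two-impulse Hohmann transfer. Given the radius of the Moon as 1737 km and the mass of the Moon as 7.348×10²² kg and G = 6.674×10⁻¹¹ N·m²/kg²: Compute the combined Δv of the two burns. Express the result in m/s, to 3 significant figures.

μ = GM = 6.674×10⁻¹¹ × 7.348×10²² = 4.904×10¹² m³/s².
r₁ = 1737 + 155.5 = 1892.5 km = 1.8925×10⁶ m.
r₂ = 1737 + 1941 = 3678.0 km = 3.6780×10⁶ m.
Transfer ellipse a_t = (r₁ + r₂)/2 = 2.785×10⁶ m.
At r₁: circular v_c1 = √(μ/r₁) = 1610 m/s; transfer-perilune v_p = √[μ(2/r₁ − 1/a_t)] = 1850 m/s.
Δv₁ = v_p − v_c1 = 240.1 m/s.
At r₂: circular v_c2 = √(μ/r₂) = 1155 m/s; transfer-apolune v_a = √[μ(2/r₂ − 1/a_t)] = 951.8 m/s.
Δv₂ = v_c2 − v_a = 202.9 m/s.
Total Δv = Δv₁ + Δv₂ = 443.0 m/s.

Δv_total ≈ 443 m/s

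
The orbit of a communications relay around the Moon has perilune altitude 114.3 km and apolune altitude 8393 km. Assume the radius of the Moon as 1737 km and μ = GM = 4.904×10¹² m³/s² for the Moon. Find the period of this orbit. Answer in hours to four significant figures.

T ≈ 11.56 hours

r_p = 1737 + 114.3 = 1851.3 km = 1.8513×10⁶ m.
r_a = 1737 + 8393 = 10130 km = 1.0130×10⁷ m.
Semi-major axis a = (r_p + r_a)/2 = (1851.3 + 10130)/2 = 5990.6 km = 5.991×10⁶ m.
By Kepler's third law T = 2π√(a³/μ) = 2π × 6.621×10³ = 4.160×10⁴ s.
= 11.56 hours.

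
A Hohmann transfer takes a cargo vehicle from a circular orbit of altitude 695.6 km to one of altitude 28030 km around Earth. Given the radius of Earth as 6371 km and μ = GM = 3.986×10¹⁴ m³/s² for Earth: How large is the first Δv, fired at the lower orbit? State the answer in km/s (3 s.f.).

r₁ = 6371 + 695.6 = 7066.6 km = 7.0666×10⁶ m.
r₂ = 6371 + 28030 = 34401 km = 3.4401×10⁷ m.
Transfer ellipse a_t = (r₁ + r₂)/2 = 2.073×10⁷ m.
At r₁: circular v_c1 = √(μ/r₁) = 7510 m/s; transfer-perigee v_p = √[μ(2/r₁ − 1/a_t)] = 9674 m/s.
Δv₁ = v_p − v_c1 = 2164 m/s.
= 2.164 km/s.

Δv ≈ 2.16 km/s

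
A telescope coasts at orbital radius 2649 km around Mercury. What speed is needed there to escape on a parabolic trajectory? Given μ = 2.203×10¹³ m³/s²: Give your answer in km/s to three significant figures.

r = 2649 km = 2.649×10⁶ m.
Escape speed v_esc = √(2μ/r) = √(2 × 2.203×10¹³ / 2.649×10⁶) = √(1.663×10⁷) = 4078 m/s.
= 4.078 km/s.

v_esc ≈ 4.08 km/s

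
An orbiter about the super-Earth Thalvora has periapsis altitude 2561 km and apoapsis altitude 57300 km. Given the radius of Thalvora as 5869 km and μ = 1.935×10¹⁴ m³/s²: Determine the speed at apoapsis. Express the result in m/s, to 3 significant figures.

r_p = 5869 + 2561 = 8430.0 km = 8.4300×10⁶ m.
r_a = 5869 + 57300 = 63169 km = 6.3169×10⁷ m.
Semi-major axis a = (r_p + r_a)/2 = 35800 km = 3.580×10⁷ m.
Vis-viva: v² = μ(2/r − 1/a) = 1.935×10¹⁴ × (3.166×10⁻⁸ − 2.793×10⁻⁸) = 7.213×10⁵ m²/s².
v = 849.3 m/s.

v ≈ 849 m/s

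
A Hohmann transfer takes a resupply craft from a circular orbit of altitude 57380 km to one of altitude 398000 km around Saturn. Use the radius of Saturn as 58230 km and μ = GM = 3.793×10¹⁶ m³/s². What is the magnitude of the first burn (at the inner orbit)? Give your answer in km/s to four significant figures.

r₁ = 58230 + 57380 = 115610 km = 1.1561×10⁸ m.
r₂ = 58230 + 398000 = 456230 km = 4.5623×10⁸ m.
Transfer ellipse a_t = (r₁ + r₂)/2 = 2.859×10⁸ m.
At r₁: circular v_c1 = √(μ/r₁) = 18110 m/s; transfer-perikrone v_p = √[μ(2/r₁ − 1/a_t)] = 22880 m/s.
Δv₁ = v_p − v_c1 = 4767 m/s.
= 4.767 km/s.

Δv ≈ 4.767 km/s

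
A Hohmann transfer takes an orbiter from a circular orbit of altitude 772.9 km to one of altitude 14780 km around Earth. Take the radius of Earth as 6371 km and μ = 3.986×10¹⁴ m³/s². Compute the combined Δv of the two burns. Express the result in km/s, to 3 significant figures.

Δv_total ≈ 2.92 km/s

r₁ = 6371 + 772.9 = 7143.9 km = 7.1439×10⁶ m.
r₂ = 6371 + 14780 = 21151 km = 2.1151×10⁷ m.
Transfer ellipse a_t = (r₁ + r₂)/2 = 1.415×10⁷ m.
At r₁: circular v_c1 = √(μ/r₁) = 7470 m/s; transfer-perigee v_p = √[μ(2/r₁ − 1/a_t)] = 9133 m/s.
Δv₁ = v_p − v_c1 = 1664 m/s.
At r₂: circular v_c2 = √(μ/r₂) = 4341 m/s; transfer-apogee v_a = √[μ(2/r₂ − 1/a_t)] = 3085 m/s.
Δv₂ = v_c2 − v_a = 1256 m/s.
Total Δv = Δv₁ + Δv₂ = 2920 m/s = 2.920 km/s.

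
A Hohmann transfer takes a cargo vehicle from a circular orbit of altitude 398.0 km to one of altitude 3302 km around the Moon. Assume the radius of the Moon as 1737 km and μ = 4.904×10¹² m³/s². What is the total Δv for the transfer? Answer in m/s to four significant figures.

Δv_total ≈ 506.2 m/s

r₁ = 1737 + 398.0 = 2135.0 km = 2.1350×10⁶ m.
r₂ = 1737 + 3302 = 5039.0 km = 5.0390×10⁶ m.
Transfer ellipse a_t = (r₁ + r₂)/2 = 3.587×10⁶ m.
At r₁: circular v_c1 = √(μ/r₁) = 1516 m/s; transfer-perilune v_p = √[μ(2/r₁ − 1/a_t)] = 1796 m/s.
Δv₁ = v_p − v_c1 = 280.7 m/s.
At r₂: circular v_c2 = √(μ/r₂) = 986.5 m/s; transfer-apolune v_a = √[μ(2/r₂ − 1/a_t)] = 761.1 m/s.
Δv₂ = v_c2 − v_a = 225.4 m/s.
Total Δv = Δv₁ + Δv₂ = 506.2 m/s.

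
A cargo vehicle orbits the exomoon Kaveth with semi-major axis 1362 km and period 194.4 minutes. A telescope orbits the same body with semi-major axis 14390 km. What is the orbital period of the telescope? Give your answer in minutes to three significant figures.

Kepler's third law: T² ∝ a³, so T₂ = T₁ (a₂/a₁)^(3/2).
a₂/a₁ = 10.57, (a₂/a₁)^(3/2) = 34.34.
T₂ = 194.4 × 34.34 = 6676 minutes.

T₂ ≈ 6680 minutes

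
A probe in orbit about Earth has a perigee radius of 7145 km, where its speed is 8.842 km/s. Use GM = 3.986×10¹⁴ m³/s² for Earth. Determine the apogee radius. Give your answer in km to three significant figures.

apogee radius ≈ 16700 km

r_p = 7.145×10⁶ m.
Specific energy ε = v²/2 − μ/r = -1.670×10⁷ J/kg, so a = −μ/(2ε) = 1.194×10⁷ m.
The apsides satisfy r_p + r_a = 2a, so the apogee radius is 2a − r_p = 1.673×10⁷ m = 16728 km.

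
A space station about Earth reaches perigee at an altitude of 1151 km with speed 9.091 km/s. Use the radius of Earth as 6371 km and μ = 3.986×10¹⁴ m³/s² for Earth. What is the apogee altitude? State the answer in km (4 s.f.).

apogee altitude ≈ 20270 km

r_p = 6371 + 1151 = 7522.0 km = 7.522×10⁶ m.
Specific energy ε = v²/2 − μ/r = -1.167×10⁷ J/kg, so a = −μ/(2ε) = 1.708×10⁷ m.
The apsides satisfy r_p + r_a = 2a, so the apogee radius is 2a − r_p = 2.664×10⁷ m = 26640 km.
Apogee altitude = 26640 − 6371 = 20269 km.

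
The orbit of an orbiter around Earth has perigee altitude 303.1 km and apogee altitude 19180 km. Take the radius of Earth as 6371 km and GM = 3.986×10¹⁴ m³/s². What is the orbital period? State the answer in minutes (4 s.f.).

r_p = 6371 + 303.1 = 6674.1 km = 6.6741×10⁶ m.
r_a = 6371 + 19180 = 25551 km = 2.5551×10⁷ m.
Semi-major axis a = (r_p + r_a)/2 = (6674.1 + 25551)/2 = 16113 km = 1.611×10⁷ m.
By Kepler's third law T = 2π√(a³/μ) = 2π × 3.239×10³ = 2.035×10⁴ s.
= 339.2 minutes.

T ≈ 339.2 minutes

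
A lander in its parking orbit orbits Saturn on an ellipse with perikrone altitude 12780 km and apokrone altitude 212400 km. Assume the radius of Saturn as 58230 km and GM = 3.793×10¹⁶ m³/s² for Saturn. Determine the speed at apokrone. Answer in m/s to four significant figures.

v ≈ 7633 m/s

r_p = 58230 + 12780 = 71010 km = 7.1010×10⁷ m.
r_a = 58230 + 212400 = 270630 km = 2.7063×10⁸ m.
Semi-major axis a = (r_p + r_a)/2 = 1.7082×10⁵ km = 1.708×10⁸ m.
Vis-viva: v² = μ(2/r − 1/a) = 3.793×10¹⁶ × (7.390×10⁻⁹ − 5.854×10⁻⁹) = 5.826×10⁷ m²/s².
v = 7633 m/s.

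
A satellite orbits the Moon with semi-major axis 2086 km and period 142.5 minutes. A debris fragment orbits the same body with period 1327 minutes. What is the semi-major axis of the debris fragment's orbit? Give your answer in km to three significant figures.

a₂ ≈ 9230 km

Kepler's third law: a³ ∝ T², so a₂ = a₁ (T₂/T₁)^(2/3).
T₂/T₁ = 9.312, (T₂/T₁)^(2/3) = 4.426.
a₂ = 2086 × 4.426 = 9233 km.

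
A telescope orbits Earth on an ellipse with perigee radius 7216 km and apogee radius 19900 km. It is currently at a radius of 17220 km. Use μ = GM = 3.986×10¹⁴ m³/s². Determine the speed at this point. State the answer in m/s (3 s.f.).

v ≈ 4110 m/s

Semi-major axis a = (r_p + r_a)/2 = 13558 km = 1.356×10⁷ m.
Vis-viva: v² = μ(2/r − 1/a) = 3.986×10¹⁴ × (1.161×10⁻⁷ − 7.376×10⁻⁸) = 1.690×10⁷ m²/s².
v = 4110 m/s.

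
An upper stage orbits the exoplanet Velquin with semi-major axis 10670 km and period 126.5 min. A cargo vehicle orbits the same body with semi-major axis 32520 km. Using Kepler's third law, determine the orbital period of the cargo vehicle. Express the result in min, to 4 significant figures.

Kepler's third law: T² ∝ a³, so T₂ = T₁ (a₂/a₁)^(3/2).
a₂/a₁ = 3.048, (a₂/a₁)^(3/2) = 5.321.
T₂ = 126.5 × 5.321 = 673.1 min.

T₂ ≈ 673.1 min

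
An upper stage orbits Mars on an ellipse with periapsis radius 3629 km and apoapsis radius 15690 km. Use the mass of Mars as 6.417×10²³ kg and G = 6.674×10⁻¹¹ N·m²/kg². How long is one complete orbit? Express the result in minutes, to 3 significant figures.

T ≈ 480 minutes

μ = GM = 6.674×10⁻¹¹ × 6.417×10²³ = 4.283×10¹³ m³/s².
Semi-major axis a = (r_p + r_a)/2 = (3629.0 + 15690)/2 = 9659.5 km = 9.660×10⁶ m.
By Kepler's third law T = 2π√(a³/μ) = 2π × 4.587×10³ = 2.882×10⁴ s.
= 480.4 minutes.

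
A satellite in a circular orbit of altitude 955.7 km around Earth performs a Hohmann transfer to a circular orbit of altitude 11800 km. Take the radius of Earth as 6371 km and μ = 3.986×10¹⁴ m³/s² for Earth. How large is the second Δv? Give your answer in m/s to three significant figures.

r₁ = 6371 + 955.7 = 7326.7 km = 7.3267×10⁶ m.
r₂ = 6371 + 11800 = 18171 km = 1.8171×10⁷ m.
Transfer ellipse a_t = (r₁ + r₂)/2 = 1.275×10⁷ m.
At r₁: circular v_c1 = √(μ/r₁) = 7376 m/s; transfer-perigee v_p = √[μ(2/r₁ − 1/a_t)] = 8806 m/s.
At r₂: circular v_c2 = √(μ/r₂) = 4684 m/s; transfer-apogee v_a = √[μ(2/r₂ − 1/a_t)] = 3551 m/s.
Δv₂ = v_c2 − v_a = 1133 m/s.

Δv ≈ 1130 m/s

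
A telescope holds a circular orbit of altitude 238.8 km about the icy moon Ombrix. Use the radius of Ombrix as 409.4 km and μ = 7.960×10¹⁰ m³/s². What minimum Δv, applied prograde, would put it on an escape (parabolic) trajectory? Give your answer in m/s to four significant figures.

r = 409.4 + 238.8 = 648.20 km = 6.4820×10⁵ m.
Circular speed v_c = √(μ/r) = 350.4 m/s.
Escape speed v_esc = √(2μ/r) = √2 × v_c = 495.6 m/s.
Δv = v_esc − v_c = 145.2 m/s.

Δv ≈ 145.2 m/s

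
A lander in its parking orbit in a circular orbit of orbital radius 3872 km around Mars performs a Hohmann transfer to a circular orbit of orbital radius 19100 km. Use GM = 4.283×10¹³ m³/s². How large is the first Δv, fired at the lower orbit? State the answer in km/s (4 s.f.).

Δv ≈ 0.9629 km/s

r₁ = 3872 km = 3.872×10⁶ m.
r₂ = 19100 km = 1.910×10⁷ m.
Transfer ellipse a_t = (r₁ + r₂)/2 = 1.149×10⁷ m.
At r₁: circular v_c1 = √(μ/r₁) = 3326 m/s; transfer-periapsis v_p = √[μ(2/r₁ − 1/a_t)] = 4289 m/s.
Δv₁ = v_p − v_c1 = 962.9 m/s.
= 0.9629 km/s.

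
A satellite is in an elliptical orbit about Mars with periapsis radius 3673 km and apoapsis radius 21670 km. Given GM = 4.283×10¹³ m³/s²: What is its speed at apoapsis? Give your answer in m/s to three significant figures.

Semi-major axis a = (r_p + r_a)/2 = 12672 km = 1.267×10⁷ m.
Vis-viva: v² = μ(2/r − 1/a) = 4.283×10¹³ × (9.229×10⁻⁸ − 7.892×10⁻⁸) = 5.729×10⁵ m²/s².
v = 756.9 m/s.

v ≈ 757 m/s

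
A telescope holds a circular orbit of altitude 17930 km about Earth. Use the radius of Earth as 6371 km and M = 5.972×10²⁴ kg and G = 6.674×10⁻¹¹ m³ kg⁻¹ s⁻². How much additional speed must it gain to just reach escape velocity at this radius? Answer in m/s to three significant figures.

μ = GM = 6.674×10⁻¹¹ × 5.972×10²⁴ = 3.986×10¹⁴ m³/s².
r = 6371 + 17930 = 24301 km = 2.4301×10⁷ m.
Circular speed v_c = √(μ/r) = 4050 m/s.
Escape speed v_esc = √(2μ/r) = √2 × v_c = 5727 m/s.
Δv = v_esc − v_c = 1678 m/s.

Δv ≈ 1680 m/s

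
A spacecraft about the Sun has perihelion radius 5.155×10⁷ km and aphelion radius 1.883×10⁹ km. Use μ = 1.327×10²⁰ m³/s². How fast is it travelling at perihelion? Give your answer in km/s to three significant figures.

v ≈ 70.8 km/s

Semi-major axis a = (r_p + r_a)/2 = 9.6728×10⁸ km = 9.673×10¹¹ m.
Vis-viva: v² = μ(2/r − 1/a) = 1.327×10²⁰ × (3.880×10⁻¹¹ − 1.034×10⁻¹²) = 5.011×10⁹ m²/s².
v = 70790 m/s = 70.79 km/s.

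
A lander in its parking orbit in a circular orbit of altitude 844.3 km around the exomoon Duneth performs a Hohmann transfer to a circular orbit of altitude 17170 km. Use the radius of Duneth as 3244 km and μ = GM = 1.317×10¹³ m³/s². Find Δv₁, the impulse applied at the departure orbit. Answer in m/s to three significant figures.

r₁ = 3244 + 844.3 = 4088.3 km = 4.0883×10⁶ m.
r₂ = 3244 + 17170 = 20414 km = 2.0414×10⁷ m.
Transfer ellipse a_t = (r₁ + r₂)/2 = 1.225×10⁷ m.
At r₁: circular v_c1 = √(μ/r₁) = 1795 m/s; transfer-periapsis v_p = √[μ(2/r₁ − 1/a_t)] = 2317 m/s.
Δv₁ = v_p − v_c1 = 522.0 m/s.

Δv ≈ 522 m/s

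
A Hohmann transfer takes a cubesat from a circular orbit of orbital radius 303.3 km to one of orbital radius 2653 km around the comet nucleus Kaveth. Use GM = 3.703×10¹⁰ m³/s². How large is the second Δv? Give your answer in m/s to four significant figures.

r₁ = 303.3 km = 3.033×10⁵ m.
r₂ = 2653 km = 2.653×10⁶ m.
Transfer ellipse a_t = (r₁ + r₂)/2 = 1.478×10⁶ m.
At r₁: circular v_c1 = √(μ/r₁) = 349.4 m/s; transfer-periapsis v_p = √[μ(2/r₁ − 1/a_t)] = 468.1 m/s.
At r₂: circular v_c2 = √(μ/r₂) = 118.1 m/s; transfer-apoapsis v_a = √[μ(2/r₂ − 1/a_t)] = 53.52 m/s.
Δv₂ = v_c2 − v_a = 64.63 m/s.

Δv ≈ 64.63 m/s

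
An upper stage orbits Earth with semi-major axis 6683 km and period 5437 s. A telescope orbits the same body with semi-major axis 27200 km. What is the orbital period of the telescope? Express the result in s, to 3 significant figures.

T₂ ≈ 44600 s

Kepler's third law: T² ∝ a³, so T₂ = T₁ (a₂/a₁)^(3/2).
a₂/a₁ = 4.070, (a₂/a₁)^(3/2) = 8.211.
T₂ = 5437 × 8.211 = 44640 s.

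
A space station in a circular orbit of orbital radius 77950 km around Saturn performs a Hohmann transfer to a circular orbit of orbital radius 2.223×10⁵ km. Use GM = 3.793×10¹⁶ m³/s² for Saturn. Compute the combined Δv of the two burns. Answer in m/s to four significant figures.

r₁ = 77950 km = 7.795×10⁷ m.
r₂ = 2.223×10⁵ km = 2.223×10⁸ m.
Transfer ellipse a_t = (r₁ + r₂)/2 = 1.501×10⁸ m.
At r₁: circular v_c1 = √(μ/r₁) = 22060 m/s; transfer-perikrone v_p = √[μ(2/r₁ − 1/a_t)] = 26840 m/s.
Δv₁ = v_p − v_c1 = 4784 m/s.
At r₂: circular v_c2 = √(μ/r₂) = 13060 m/s; transfer-apokrone v_a = √[μ(2/r₂ − 1/a_t)] = 9412 m/s.
Δv₂ = v_c2 − v_a = 3650 m/s.
Total Δv = Δv₁ + Δv₂ = 8434 m/s.

Δv_total ≈ 8434 m/s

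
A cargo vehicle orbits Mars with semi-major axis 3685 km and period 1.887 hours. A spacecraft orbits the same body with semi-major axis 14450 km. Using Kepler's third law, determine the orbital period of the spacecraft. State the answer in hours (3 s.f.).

Kepler's third law: T² ∝ a³, so T₂ = T₁ (a₂/a₁)^(3/2).
a₂/a₁ = 3.921, (a₂/a₁)^(3/2) = 7.765.
T₂ = 1.887 × 7.765 = 14.65 hours.

T₂ ≈ 14.7 hours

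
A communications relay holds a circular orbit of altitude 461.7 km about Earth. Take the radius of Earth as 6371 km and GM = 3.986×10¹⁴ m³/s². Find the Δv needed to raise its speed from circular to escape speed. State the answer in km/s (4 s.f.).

r = 6371 + 461.7 = 6832.7 km = 6.8327×10⁶ m.
Circular speed v_c = √(μ/r) = 7638 m/s.
Escape speed v_esc = √(2μ/r) = √2 × v_c = 10800 m/s.
Δv = v_esc − v_c = 3164 m/s = 3.164 km/s.

Δv ≈ 3.164 km/s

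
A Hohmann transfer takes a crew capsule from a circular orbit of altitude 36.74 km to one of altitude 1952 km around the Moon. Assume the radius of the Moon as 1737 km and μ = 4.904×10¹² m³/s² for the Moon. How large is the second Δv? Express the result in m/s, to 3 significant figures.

r₁ = 1737 + 36.74 = 1773.7 km = 1.7737×10⁶ m.
r₂ = 1737 + 1952 = 3689.0 km = 3.6890×10⁶ m.
Transfer ellipse a_t = (r₁ + r₂)/2 = 2.731×10⁶ m.
At r₁: circular v_c1 = √(μ/r₁) = 1663 m/s; transfer-perilune v_p = √[μ(2/r₁ − 1/a_t)] = 1932 m/s.
At r₂: circular v_c2 = √(μ/r₂) = 1153 m/s; transfer-apolune v_a = √[μ(2/r₂ − 1/a_t)] = 929.1 m/s.
Δv₂ = v_c2 − v_a = 223.8 m/s.

Δv ≈ 224 m/s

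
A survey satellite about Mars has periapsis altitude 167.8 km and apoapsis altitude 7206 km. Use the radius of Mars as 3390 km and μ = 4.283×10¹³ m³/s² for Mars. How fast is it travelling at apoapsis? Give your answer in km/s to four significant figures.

r_p = 3390 + 167.8 = 3557.8 km = 3.5578×10⁶ m.
r_a = 3390 + 7206 = 10596 km = 1.0596×10⁷ m.
Semi-major axis a = (r_p + r_a)/2 = 7076.9 km = 7.077×10⁶ m.
Vis-viva: v² = μ(2/r − 1/a) = 4.283×10¹³ × (1.888×10⁻⁷ − 1.413×10⁻⁷) = 2.032×10⁶ m²/s².
v = 1426 m/s = 1.426 km/s.

v ≈ 1.426 km/s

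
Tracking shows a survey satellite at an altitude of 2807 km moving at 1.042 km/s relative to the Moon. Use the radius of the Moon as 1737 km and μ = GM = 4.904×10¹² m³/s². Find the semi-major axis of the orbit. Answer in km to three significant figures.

r = 1737 + 2807 = 4544.0 km = 4.544×10⁶ m.
Vis-viva rearranged: 1/a = 2/r − v²/μ = 4.401×10⁻⁷ − 2.214×10⁻⁷ = 2.187×10⁻⁷ m⁻¹.
a = 4.572×10⁶ m = 4571.7 km.

a ≈ 4570 km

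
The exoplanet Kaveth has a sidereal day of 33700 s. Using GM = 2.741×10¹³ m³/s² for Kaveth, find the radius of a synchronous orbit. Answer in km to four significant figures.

r_sync ≈ 9239 km

A synchronous orbit has period T, so by Kepler's third law a = (μT²/4π²)^(1/3).
μT²/4π² = 2.741×10¹³ × (3.370×10⁴)² / 39.48 = 7.885×10²⁰ m³.
a = 9.239×10⁶ m = 9238.5 km.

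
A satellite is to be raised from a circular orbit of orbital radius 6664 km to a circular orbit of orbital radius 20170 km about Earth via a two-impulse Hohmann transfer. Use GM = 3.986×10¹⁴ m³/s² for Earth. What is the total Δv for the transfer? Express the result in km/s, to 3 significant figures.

r₁ = 6664 km = 6.664×10⁶ m.
r₂ = 20170 km = 2.017×10⁷ m.
Transfer ellipse a_t = (r₁ + r₂)/2 = 1.342×10⁷ m.
At r₁: circular v_c1 = √(μ/r₁) = 7734 m/s; transfer-perigee v_p = √[μ(2/r₁ − 1/a_t)] = 9483 m/s.
Δv₁ = v_p − v_c1 = 1749 m/s.
At r₂: circular v_c2 = √(μ/r₂) = 4445 m/s; transfer-apogee v_a = √[μ(2/r₂ − 1/a_t)] = 3133 m/s.
Δv₂ = v_c2 − v_a = 1312 m/s.
Total Δv = Δv₁ + Δv₂ = 3061 m/s = 3.061 km/s.

Δv_total ≈ 3.06 km/s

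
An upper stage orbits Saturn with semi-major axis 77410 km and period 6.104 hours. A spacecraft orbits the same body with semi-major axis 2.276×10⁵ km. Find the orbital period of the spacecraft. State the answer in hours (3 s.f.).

T₂ ≈ 30.8 hours

Kepler's third law: T² ∝ a³, so T₂ = T₁ (a₂/a₁)^(3/2).
a₂/a₁ = 2.940, (a₂/a₁)^(3/2) = 5.042.
T₂ = 6.104 × 5.042 = 30.77 hours.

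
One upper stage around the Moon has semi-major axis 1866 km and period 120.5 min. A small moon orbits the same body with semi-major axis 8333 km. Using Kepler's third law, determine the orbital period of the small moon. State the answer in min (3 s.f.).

Kepler's third law: T² ∝ a³, so T₂ = T₁ (a₂/a₁)^(3/2).
a₂/a₁ = 4.466, (a₂/a₁)^(3/2) = 9.437.
T₂ = 120.5 × 9.437 = 1137 min.

T₂ ≈ 1140 min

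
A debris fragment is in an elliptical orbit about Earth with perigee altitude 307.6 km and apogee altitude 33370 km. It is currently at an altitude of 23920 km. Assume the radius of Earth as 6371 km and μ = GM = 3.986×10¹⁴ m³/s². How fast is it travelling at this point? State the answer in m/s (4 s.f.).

v ≈ 3024 m/s

r_p = 6371 + 307.6 = 6678.6 km = 6.6786×10⁶ m.
r_a = 6371 + 33370 = 39741 km = 3.9741×10⁷ m.
r = 6371 + 23920 = 30291 km = 3.029×10⁷ m.
Semi-major axis a = (r_p + r_a)/2 = 23210 km = 2.321×10⁷ m.
Vis-viva: v² = μ(2/r − 1/a) = 3.986×10¹⁴ × (6.603×10⁻⁸ − 4.309×10⁻⁸) = 9.144×10⁶ m²/s².
v = 3024 m/s.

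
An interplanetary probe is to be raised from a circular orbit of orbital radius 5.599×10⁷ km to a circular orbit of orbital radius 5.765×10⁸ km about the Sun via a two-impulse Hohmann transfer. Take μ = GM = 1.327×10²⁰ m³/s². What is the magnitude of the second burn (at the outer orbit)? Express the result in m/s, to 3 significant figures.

r₁ = 5.599×10⁷ km = 5.599×10¹⁰ m.
r₂ = 5.765×10⁸ km = 5.765×10¹¹ m.
Transfer ellipse a_t = (r₁ + r₂)/2 = 3.162×10¹¹ m.
At r₁: circular v_c1 = √(μ/r₁) = 48680 m/s; transfer-perihelion v_p = √[μ(2/r₁ − 1/a_t)] = 65730 m/s.
At r₂: circular v_c2 = √(μ/r₂) = 15170 m/s; transfer-aphelion v_a = √[μ(2/r₂ − 1/a_t)] = 6384 m/s.
Δv₂ = v_c2 − v_a = 8788 m/s.

Δv ≈ 8790 m/s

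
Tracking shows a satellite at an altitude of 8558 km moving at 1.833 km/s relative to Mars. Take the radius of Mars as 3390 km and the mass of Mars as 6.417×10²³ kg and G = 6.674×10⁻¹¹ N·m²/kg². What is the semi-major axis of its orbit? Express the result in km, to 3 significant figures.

μ = GM = 6.674×10⁻¹¹ × 6.417×10²³ = 4.283×10¹³ m³/s².
r = 3390 + 8558 = 11948 km = 1.195×10⁷ m.
Vis-viva rearranged: 1/a = 2/r − v²/μ = 1.674×10⁻⁷ − 7.845×10⁻⁸ = 8.894×10⁻⁸ m⁻¹.
a = 1.124×10⁷ m = 11244 km.

a ≈ 11200 km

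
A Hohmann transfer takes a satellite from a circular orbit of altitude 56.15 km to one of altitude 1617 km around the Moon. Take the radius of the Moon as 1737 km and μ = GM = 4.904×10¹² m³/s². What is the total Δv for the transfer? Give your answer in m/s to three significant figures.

Δv_total ≈ 434 m/s

r₁ = 1737 + 56.15 = 1793.2 km = 1.7932×10⁶ m.
r₂ = 1737 + 1617 = 3354.0 km = 3.3540×10⁶ m.
Transfer ellipse a_t = (r₁ + r₂)/2 = 2.574×10⁶ m.
At r₁: circular v_c1 = √(μ/r₁) = 1654 m/s; transfer-perilune v_p = √[μ(2/r₁ − 1/a_t)] = 1888 m/s.
Δv₁ = v_p − v_c1 = 234.2 m/s.
At r₂: circular v_c2 = √(μ/r₂) = 1209 m/s; transfer-apolune v_a = √[μ(2/r₂ − 1/a_t)] = 1009 m/s.
Δv₂ = v_c2 − v_a = 199.9 m/s.
Total Δv = Δv₁ + Δv₂ = 434.0 m/s.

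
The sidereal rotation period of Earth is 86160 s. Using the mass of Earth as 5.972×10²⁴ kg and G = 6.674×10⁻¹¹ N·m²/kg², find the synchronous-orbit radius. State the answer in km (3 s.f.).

r_sync ≈ 42200 km

μ = GM = 6.674×10⁻¹¹ × 5.972×10²⁴ = 3.986×10¹⁴ m³/s².
A synchronous orbit has period T, so by Kepler's third law a = (μT²/4π²)^(1/3).
μT²/4π² = 3.986×10¹⁴ × (8.616×10⁴)² / 39.48 = 7.495×10²² m³.
a = 4.216×10⁷ m = 42162 km.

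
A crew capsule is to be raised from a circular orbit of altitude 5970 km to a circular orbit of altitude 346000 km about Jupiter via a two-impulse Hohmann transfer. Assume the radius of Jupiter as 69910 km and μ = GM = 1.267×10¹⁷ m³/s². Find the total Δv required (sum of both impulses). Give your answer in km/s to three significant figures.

Δv_total ≈ 20.0 km/s

r₁ = 69910 + 5970 = 75880 km = 7.5880×10⁷ m.
r₂ = 69910 + 346000 = 415910 km = 4.1591×10⁸ m.
Transfer ellipse a_t = (r₁ + r₂)/2 = 2.459×10⁸ m.
At r₁: circular v_c1 = √(μ/r₁) = 40860 m/s; transfer-perijove v_p = √[μ(2/r₁ − 1/a_t)] = 53140 m/s.
Δv₁ = v_p − v_c1 = 12280 m/s.
At r₂: circular v_c2 = √(μ/r₂) = 17450 m/s; transfer-apojove v_a = √[μ(2/r₂ − 1/a_t)] = 9696 m/s.
Δv₂ = v_c2 − v_a = 7758 m/s.
Total Δv = Δv₁ + Δv₂ = 20040 m/s = 20.04 km/s.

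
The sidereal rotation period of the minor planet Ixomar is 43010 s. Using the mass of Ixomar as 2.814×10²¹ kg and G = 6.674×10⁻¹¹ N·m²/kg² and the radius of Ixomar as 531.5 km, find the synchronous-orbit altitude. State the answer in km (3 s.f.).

h_sync ≈ 1530 km

μ = GM = 6.674×10⁻¹¹ × 2.814×10²¹ = 1.878×10¹¹ m³/s².
A synchronous orbit has period T, so by Kepler's third law a = (μT²/4π²)^(1/3).
μT²/4π² = 1.878×10¹¹ × (4.301×10⁴)² / 39.48 = 8.800×10¹⁸ m³.
a = 2.065×10⁶ m = 2064.6 km.
Altitude h = a − R = 2064.6 − 531.5 = 1533.1 km.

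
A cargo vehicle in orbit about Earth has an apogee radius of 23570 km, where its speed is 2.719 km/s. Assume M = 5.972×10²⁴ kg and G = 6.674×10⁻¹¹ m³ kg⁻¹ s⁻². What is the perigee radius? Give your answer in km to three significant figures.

perigee radius ≈ 6590 km

μ = GM = 6.674×10⁻¹¹ × 5.972×10²⁴ = 3.986×10¹⁴ m³/s².
r_a = 2.357×10⁷ m.
Specific energy ε = v²/2 − μ/r = -1.321×10⁷ J/kg, so a = −μ/(2ε) = 1.508×10⁷ m.
The apsides satisfy r_p + r_a = 2a, so the perigee radius is 2a − r_a = 6.594×10⁶ m = 6593.7 km.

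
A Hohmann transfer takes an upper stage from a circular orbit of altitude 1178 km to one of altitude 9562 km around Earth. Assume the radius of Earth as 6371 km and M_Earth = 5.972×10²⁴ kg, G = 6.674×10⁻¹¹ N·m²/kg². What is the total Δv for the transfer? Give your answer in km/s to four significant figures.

μ = GM = 6.674×10⁻¹¹ × 5.972×10²⁴ = 3.986×10¹⁴ m³/s².
r₁ = 6371 + 1178 = 7549.0 km = 7.5490×10⁶ m.
r₂ = 6371 + 9562 = 15933 km = 1.5933×10⁷ m.
Transfer ellipse a_t = (r₁ + r₂)/2 = 1.174×10⁷ m.
At r₁: circular v_c1 = √(μ/r₁) = 7266 m/s; transfer-perigee v_p = √[μ(2/r₁ − 1/a_t)] = 8465 m/s.
Δv₁ = v_p − v_c1 = 1198 m/s.
At r₂: circular v_c2 = √(μ/r₂) = 5002 m/s; transfer-apogee v_a = √[μ(2/r₂ − 1/a_t)] = 4010 m/s.
Δv₂ = v_c2 − v_a = 991.1 m/s.
Total Δv = Δv₁ + Δv₂ = 2189 m/s = 2.189 km/s.

Δv_total ≈ 2.189 km/s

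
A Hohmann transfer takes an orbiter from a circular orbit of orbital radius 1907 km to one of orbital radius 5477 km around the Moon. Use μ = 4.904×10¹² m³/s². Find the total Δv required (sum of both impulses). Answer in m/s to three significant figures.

r₁ = 1907 km = 1.907×10⁶ m.
r₂ = 5477 km = 5.477×10⁶ m.
Transfer ellipse a_t = (r₁ + r₂)/2 = 3.692×10⁶ m.
At r₁: circular v_c1 = √(μ/r₁) = 1604 m/s; transfer-perilune v_p = √[μ(2/r₁ − 1/a_t)] = 1953 m/s.
Δv₁ = v_p − v_c1 = 349.6 m/s.
At r₂: circular v_c2 = √(μ/r₂) = 946.2 m/s; transfer-apolune v_a = √[μ(2/r₂ − 1/a_t)] = 680.1 m/s.
Δv₂ = v_c2 − v_a = 266.2 m/s.
Total Δv = Δv₁ + Δv₂ = 615.7 m/s.

Δv_total ≈ 616 m/s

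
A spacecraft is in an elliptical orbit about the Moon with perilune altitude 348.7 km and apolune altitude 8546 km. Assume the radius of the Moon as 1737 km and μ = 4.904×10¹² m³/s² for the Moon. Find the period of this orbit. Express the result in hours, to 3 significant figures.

T ≈ 12.1 hours

r_p = 1737 + 348.7 = 2085.7 km = 2.0857×10⁶ m.
r_a = 1737 + 8546 = 10283 km = 1.0283×10⁷ m.
Semi-major axis a = (r_p + r_a)/2 = (2085.7 + 10283)/2 = 6184.4 km = 6.184×10⁶ m.
By Kepler's third law T = 2π√(a³/μ) = 2π × 6.945×10³ = 4.364×10⁴ s.
= 12.12 hours.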